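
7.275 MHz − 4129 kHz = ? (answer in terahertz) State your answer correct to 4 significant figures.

7.275 MHz = 7.27500 × 10^-6 THz and 4129 kHz = 4.12900 × 10^-6 THz.
7.27500 × 10^-6 − 4.12900 × 10^-6 ≈ 3.146 × 10^-6 THz.

3.146 × 10^-6 THz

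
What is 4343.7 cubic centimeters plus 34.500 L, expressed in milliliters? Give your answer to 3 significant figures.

38800 mL

4343.7 cm³ = 4343.70 mL and 34.500 L = 34500.0 mL.
4343.70 + 34500.0 ≈ 38800 mL.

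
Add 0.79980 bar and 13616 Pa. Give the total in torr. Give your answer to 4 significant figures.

0.79980 bar = 599.899 torr and 13616 Pa = 102.128 torr.
599.899 + 102.128 ≈ 702.0 torr.

702.0 torr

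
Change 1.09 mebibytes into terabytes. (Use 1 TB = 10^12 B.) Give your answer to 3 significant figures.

1 MiB = 1.04858 × 10^-6 TB.
1.09 × 1.04858 × 10^-6 ≈ 1.14 × 10^-6 TB.

1.14 × 10^-6 TB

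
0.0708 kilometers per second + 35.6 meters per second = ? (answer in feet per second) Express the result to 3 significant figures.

0.0708 km/s = 232.283 ft/s and 35.6 m/s = 116.798 ft/s.
232.283 + 116.798 ≈ 349 ft/s.

349 feet per second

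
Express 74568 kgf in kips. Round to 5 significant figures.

164.39 kips

1 kgf = 0.00220462 kip.
Then 74568 × 0.00220462 ≈ 164.39 kip.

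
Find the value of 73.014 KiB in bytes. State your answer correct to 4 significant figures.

74770 B

1 kibibyte = 1024.00 B.
Then 73.014 × 1024.00 ≈ 74770 B.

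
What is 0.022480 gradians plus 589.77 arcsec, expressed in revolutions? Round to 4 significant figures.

0.0005113 rev

0.022480 grad = 5.62000e-5 rev and 589.77 arcsec = 0.000455069 rev.
5.62000e-5 + 0.000455069 ≈ 0.0005113 rev.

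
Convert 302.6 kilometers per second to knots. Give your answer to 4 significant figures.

1 km/s = 1943.84 knots.
So 302.6 × 1943.84 ≈ 588200 kn.

588200 knots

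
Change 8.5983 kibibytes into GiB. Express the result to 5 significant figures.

1 kibibyte = 9.53674 × 10^-7 GiB.
So 8.5983 × 9.53674 × 10^-7 ≈ 8.2000 × 10^-6 GiB.

8.2000 × 10^-6 GiB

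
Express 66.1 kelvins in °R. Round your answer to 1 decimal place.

119.0 °R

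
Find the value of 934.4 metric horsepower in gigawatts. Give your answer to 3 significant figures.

1 PS = 7.35499e-7 GW.
934.4 × 7.35499e-7 ≈ 0.000687 GW.

0.000687 GW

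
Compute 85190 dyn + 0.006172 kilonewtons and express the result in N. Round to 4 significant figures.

7.024 N

85190 dyn = 0.851900 N and 0.006172 kN = 6.17200 N.
0.851900 + 6.17200 ≈ 7.024 N.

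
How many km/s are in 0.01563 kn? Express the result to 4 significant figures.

8.041 × 10^-6 km/s

1 knot = 0.000514444 km/s.
0.01563 × 0.000514444 ≈ 8.041 × 10^-6 km/s.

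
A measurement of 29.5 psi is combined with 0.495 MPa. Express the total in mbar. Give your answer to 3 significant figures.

29.5 psi = 2033.95 mbar and 0.495 MPa = 4950.00 mbar.
2033.95 + 4950.00 ≈ 6980 mbar.

6980 mbar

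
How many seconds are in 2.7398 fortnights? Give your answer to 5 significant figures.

3.3141 × 10^6 s

1 fortnight = 1.20960 × 10^6 seconds.
Then 2.7398 × 1.20960 × 10^6 ≈ 3.3141 × 10^6 s.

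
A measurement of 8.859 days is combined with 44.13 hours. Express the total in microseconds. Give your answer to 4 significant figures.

8.859 d = 7.65418 × 10^11 μs and 44.13 h = 1.58868 × 10^11 μs.
7.65418 × 10^11 + 1.58868 × 10^11 ≈ 9.243 × 10^11 μs.

9.243 × 10^11 μs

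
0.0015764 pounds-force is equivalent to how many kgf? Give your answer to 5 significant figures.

1 lbf = 0.453592 kgf.
Then 0.0015764 × 0.453592 ≈ 0.00071504 kgf.

0.00071504 kilograms-force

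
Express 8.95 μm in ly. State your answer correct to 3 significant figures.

1 micrometer = 1.05700e-22 ly.
Then 8.95 × 1.05700e-22 ≈ 9.46e-22 ly.

9.46e-22 ly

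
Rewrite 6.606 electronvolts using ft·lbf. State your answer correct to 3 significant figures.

7.81e-19 foot-pounds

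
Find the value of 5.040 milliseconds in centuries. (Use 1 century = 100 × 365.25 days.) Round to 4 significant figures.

1 ms = 3.16881 × 10^-13 century.
Thus 5.040 × 3.16881 × 10^-13 ≈ 1.597 × 10^-12 century.

1.597 × 10^-12 century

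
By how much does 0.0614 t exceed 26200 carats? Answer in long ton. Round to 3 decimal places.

0.0614 t = 0.0604303 long ton and 26200 ct = 0.00515724 long ton.
0.0604303 − 0.00515724 ≈ 0.055 long ton.

0.055 long tons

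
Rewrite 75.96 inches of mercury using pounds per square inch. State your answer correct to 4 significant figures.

37.31 pounds per square inch

1 inch of mercury = 0.491154 psi.
75.96 × 0.491154 ≈ 37.31 psi.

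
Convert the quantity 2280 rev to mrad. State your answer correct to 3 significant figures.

1 rev = 6283.19 mrad.
Thus 2280 × 6283.19 ≈ 1.43 × 10^7 mrad.

1.43 × 10^7 mrad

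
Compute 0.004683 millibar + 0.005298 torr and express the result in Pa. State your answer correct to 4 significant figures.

0.004683 mbar = 0.468300 Pa and 0.005298 torr = 0.706342 Pa.
0.468300 + 0.706342 ≈ 1.175 Pa.

1.175 pascals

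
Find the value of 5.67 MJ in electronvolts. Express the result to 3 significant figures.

1 MJ = 6.24151e+24 eV.
5.67 × 6.24151e+24 ≈ 3.54e+25 eV.

3.54e+25 eV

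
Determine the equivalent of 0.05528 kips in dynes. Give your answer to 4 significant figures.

2.459 × 10^7 dyn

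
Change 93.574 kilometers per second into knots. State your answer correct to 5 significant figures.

181890 knots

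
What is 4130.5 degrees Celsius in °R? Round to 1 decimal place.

7926.6 °R

°R = (°C + 273.15) × 9/5.
Applying the formula gives 7926.6 °R.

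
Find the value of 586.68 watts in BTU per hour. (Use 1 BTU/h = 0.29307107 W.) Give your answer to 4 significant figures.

1 watt = 3.41214 BTU/h.
586.68 × 3.41214 ≈ 2002 BTU/h.

2002 BTU/h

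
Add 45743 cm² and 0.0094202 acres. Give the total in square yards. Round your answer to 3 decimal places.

51.065 yd²

45743 cm² = 5.47082 yd² and 0.0094202 acre = 45.5938 yd².
5.47082 + 45.5938 ≈ 51.065 yd².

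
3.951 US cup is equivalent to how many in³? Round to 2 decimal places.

1 US cup = 14.4375 in³.
Then 3.951 × 14.4375 ≈ 57.04 in³.

57.04 in³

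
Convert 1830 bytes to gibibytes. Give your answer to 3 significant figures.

1.70 × 10^-6 GiB

1 B = 9.31323 × 10^-10 GiB.
So 1830 × 9.31323 × 10^-10 ≈ 1.70 × 10^-6 GiB.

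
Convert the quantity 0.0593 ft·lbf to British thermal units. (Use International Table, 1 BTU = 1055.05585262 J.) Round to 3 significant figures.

7.62 × 10^-5 BTU

1 ft·lbf = 0.00128507 BTU.
0.0593 × 0.00128507 ≈ 7.62 × 10^-5 BTU.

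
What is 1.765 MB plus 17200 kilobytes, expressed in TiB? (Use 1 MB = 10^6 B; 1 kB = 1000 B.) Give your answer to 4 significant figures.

1.725 × 10^-5 TiB

1.765 MB = 1.60526 × 10^-6 TiB and 17200 kB = 1.56433 × 10^-5 TiB.
1.60526 × 10^-6 + 1.56433 × 10^-5 ≈ 1.725 × 10^-5 TiB.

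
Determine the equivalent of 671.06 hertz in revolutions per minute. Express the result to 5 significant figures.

1 hertz = 60.0000 revolutions per minute.
Then 671.06 × 60.0000 ≈ 40264 rpm.

40264 rpm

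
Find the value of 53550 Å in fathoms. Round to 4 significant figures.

2.928 × 10^-6 fathoms

1 Å = 5.46807 × 10^-11 fathoms.
53550 × 5.46807 × 10^-11 ≈ 2.928 × 10^-6 fathom.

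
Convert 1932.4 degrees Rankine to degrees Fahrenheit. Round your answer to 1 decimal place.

1472.7 °F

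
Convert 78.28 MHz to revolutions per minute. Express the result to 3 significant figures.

4.70 × 10^9 revolutions per minute

1 MHz = 6.00000 × 10^7 rpm.
Then 78.28 × 6.00000 × 10^7 ≈ 4.70 × 10^9 rpm.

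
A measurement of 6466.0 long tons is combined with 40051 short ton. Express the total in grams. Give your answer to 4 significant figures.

4.290 × 10^10 grams

6466.0 long ton = 6.56976 × 10^9 g and 40051 short ton = 3.63337 × 10^10 g.
6.56976 × 10^9 + 3.63337 × 10^10 ≈ 4.290 × 10^10 g.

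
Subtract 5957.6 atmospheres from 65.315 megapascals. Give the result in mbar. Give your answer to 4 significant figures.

65.315 MPa = 653150 mbar and 5957.6 atm = 6.03654e+6 mbar.
653150 − 6.03654e+6 ≈ -5.383e+6 mbar.

-5.383e+6 millibar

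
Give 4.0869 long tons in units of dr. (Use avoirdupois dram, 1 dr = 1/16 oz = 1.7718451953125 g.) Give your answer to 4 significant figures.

2.344e+6 dr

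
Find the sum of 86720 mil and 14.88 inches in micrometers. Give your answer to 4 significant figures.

86720 mil = 2.20269e+6 μm and 14.88 in = 377952 μm.
2.20269e+6 + 377952 ≈ 2.581e+6 μm.

2.581e+6 micrometers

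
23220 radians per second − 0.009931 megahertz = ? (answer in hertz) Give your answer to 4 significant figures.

23220 rad/s = 3695.58 Hz and 0.009931 MHz = 9931.00 Hz.
3695.58 − 9931.00 ≈ -6235 Hz.

-6235 Hz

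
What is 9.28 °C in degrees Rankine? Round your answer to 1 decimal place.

508.4 degrees Rankine

°R = (°C + 273.15) × 9/5.
Applying the formula gives 508.4 °R.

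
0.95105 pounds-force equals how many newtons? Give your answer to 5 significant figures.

1 pound-force = 4.44822 N.
Then 0.95105 × 4.44822 ≈ 4.2305 N.

4.2305 newtons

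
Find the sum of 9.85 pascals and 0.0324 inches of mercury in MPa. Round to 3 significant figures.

9.85 Pa = 9.85000 × 10^-6 MPa and 0.0324 inHg = 0.000109719 MPa.
9.85000 × 10^-6 + 0.000109719 ≈ 0.000120 MPa.

0.000120 megapascals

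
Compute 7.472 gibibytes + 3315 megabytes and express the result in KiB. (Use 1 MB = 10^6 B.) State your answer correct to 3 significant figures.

1.11 × 10^7 KiB

7.472 GiB = 7.83496 × 10^6 KiB and 3315 MB = 3.23730 × 10^6 KiB.
7.83496 × 10^6 + 3.23730 × 10^6 ≈ 1.11 × 10^7 KiB.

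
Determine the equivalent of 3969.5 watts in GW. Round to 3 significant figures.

1 watt = 1.00000e-9 GW.
Thus 3969.5 × 1.00000e-9 ≈ 3.97e-6 GW.

3.97e-6 gigawatts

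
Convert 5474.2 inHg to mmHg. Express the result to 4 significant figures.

1 inch of mercury = 25.4000 mmHg.
Thus 5474.2 × 25.4000 ≈ 139000 mmHg.

139000 mmHg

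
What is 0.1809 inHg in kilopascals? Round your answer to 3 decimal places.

0.613 kPa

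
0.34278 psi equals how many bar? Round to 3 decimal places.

1 psi = 0.0689476 bar.
Thus 0.34278 × 0.0689476 ≈ 0.024 bar.

0.024 bar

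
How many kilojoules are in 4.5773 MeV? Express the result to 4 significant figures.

1 megaelectronvolt = 1.60218e-16 kJ.
4.5773 × 1.60218e-16 ≈ 7.334e-16 kJ.

7.334e-16 kJ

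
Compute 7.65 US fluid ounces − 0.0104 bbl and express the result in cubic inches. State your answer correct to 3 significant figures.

7.65 US fl oz = 13.8059 in³ and 0.0104 bbl = 100.901 in³.
13.8059 − 100.901 ≈ -87.1 in³.

-87.1 cubic inches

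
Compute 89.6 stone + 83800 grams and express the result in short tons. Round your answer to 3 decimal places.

0.720 short ton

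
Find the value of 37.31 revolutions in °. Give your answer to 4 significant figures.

13430 degrees

1 rev = 360.000 degrees.
37.31 × 360.000 ≈ 13430 °.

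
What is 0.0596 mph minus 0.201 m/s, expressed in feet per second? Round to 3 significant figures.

0.0596 mph = 0.0874133 ft/s and 0.201 m/s = 0.659449 ft/s.
0.0874133 − 0.659449 ≈ -0.572 ft/s.

-0.572 feet per second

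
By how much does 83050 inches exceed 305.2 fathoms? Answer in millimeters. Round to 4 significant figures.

1.551e+6 mm

83050 in = 2.10947e+6 mm and 305.2 fathom = 558150 mm.
2.10947e+6 − 558150 ≈ 1.551e+6 mm.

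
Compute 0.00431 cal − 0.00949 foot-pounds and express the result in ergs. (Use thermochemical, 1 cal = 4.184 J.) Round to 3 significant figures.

0.00431 cal = 180330 erg and 0.00949 ft·lbf = 128667 erg.
180330 − 128667 ≈ 51700 erg.

51700 erg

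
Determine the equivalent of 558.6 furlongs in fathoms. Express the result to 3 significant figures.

61400 fathom

1 furlong = 110.000 fathom.
Then 558.6 × 110.000 ≈ 61400 fathom.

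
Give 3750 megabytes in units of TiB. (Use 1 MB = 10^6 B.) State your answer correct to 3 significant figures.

1 megabyte = 9.09495 × 10^-7 TiB.
So 3750 × 9.09495 × 10^-7 ≈ 0.00341 TiB.

0.00341 TiB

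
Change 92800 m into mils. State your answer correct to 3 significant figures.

1 m = 39370.1 mils.
So 92800 × 39370.1 ≈ 3.65e+9 mil.

3.65e+9 mil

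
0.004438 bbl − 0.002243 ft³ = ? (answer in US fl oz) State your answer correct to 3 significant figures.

0.004438 bbl = 23.8587 US fl oz and 0.002243 ft³ = 2.14769 US fl oz.
23.8587 − 2.14769 ≈ 21.7 US fl oz.

21.7 US fluid ounces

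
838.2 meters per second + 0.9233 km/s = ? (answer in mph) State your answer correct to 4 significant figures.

838.2 m/s = 1875.00 mph and 0.9233 km/s = 2065.36 mph.
1875.00 + 2065.36 ≈ 3940 mph.

3940 mph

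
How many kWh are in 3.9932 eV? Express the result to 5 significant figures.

1.7772 × 10^-25 kilowatt-hours

1 eV = 4.45049 × 10^-26 kWh.
Thus 3.9932 × 4.45049 × 10^-26 ≈ 1.7772 × 10^-25 kWh.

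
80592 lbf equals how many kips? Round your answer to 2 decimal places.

1 pound-force = 0.00100000 kips.
Then 80592 × 0.00100000 ≈ 80.59 kip.

80.59 kips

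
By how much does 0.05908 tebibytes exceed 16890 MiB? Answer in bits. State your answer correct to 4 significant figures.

3.780 × 10^11 bit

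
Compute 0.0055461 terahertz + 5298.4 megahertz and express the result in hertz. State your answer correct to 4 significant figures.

0.0055461 THz = 5.54610 × 10^9 Hz and 5298.4 MHz = 5.29840 × 10^9 Hz.
5.54610 × 10^9 + 5.29840 × 10^9 ≈ 1.084 × 10^10 Hz.

1.084 × 10^10 hertz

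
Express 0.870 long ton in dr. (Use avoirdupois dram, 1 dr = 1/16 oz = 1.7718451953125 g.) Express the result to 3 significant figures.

499000 dr

1 long ton = 573440 dr.
Thus 0.870 × 573440 ≈ 499000 dr.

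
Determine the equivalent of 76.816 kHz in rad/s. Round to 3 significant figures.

483000 radians per second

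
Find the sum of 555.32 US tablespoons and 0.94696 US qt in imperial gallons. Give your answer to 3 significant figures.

555.32 US tbsp = 1.80625 imp gal and 0.94696 US qt = 0.197127 imp gal.
1.80625 + 0.197127 ≈ 2.00 imp gal.

2.00 imperial gallons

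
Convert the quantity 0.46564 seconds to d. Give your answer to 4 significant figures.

5.389 × 10^-6 d

1 second = 1.15741 × 10^-5 d.
Thus 0.46564 × 1.15741 × 10^-5 ≈ 5.389 × 10^-6 d.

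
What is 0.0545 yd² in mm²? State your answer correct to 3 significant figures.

1 square yard = 836127 square millimeters.
So 0.0545 × 836127 ≈ 45600 mm².

45600 square millimeters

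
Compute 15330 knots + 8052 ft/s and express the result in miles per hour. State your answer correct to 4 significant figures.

15330 kn = 17641.4 mph and 8052 ft/s = 5490.00 mph.
17641.4 + 5490.00 ≈ 23130 mph.

23130 miles per hour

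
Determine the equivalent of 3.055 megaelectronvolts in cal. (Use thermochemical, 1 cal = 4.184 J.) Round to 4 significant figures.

1.170 × 10^-13 calories

1 megaelectronvolt = 3.82929 × 10^-14 cal.
So 3.055 × 3.82929 × 10^-14 ≈ 1.170 × 10^-13 cal.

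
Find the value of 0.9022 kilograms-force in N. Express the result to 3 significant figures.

8.85 newtons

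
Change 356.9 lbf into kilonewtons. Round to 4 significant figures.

1 pound-force = 0.00444822 kilonewtons.
So 356.9 × 0.00444822 ≈ 1.588 kN.

1.588 kN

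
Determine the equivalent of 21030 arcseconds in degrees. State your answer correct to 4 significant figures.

5.842 degrees

1 arcsec = 0.000277778 °.
So 21030 × 0.000277778 ≈ 5.842 °.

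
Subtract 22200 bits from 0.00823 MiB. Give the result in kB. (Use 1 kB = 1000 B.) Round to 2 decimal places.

0.00823 MiB = 8.62978 kB and 22200 bit = 2.77500 kB.
8.62978 − 2.77500 ≈ 5.85 kB.

5.85 kilobytes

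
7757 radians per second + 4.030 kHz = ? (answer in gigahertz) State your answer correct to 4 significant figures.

5.265e-6 gigahertz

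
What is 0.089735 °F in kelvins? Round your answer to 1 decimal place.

K = (°F + 459.67) × 5/9.
Applying the formula gives 255.4 K.

255.4 K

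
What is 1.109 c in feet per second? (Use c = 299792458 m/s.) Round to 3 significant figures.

1 speed of light = 9.83571 × 10^8 ft/s.
Then 1.109 × 9.83571 × 10^8 ≈ 1.09 × 10^9 ft/s.

1.09 × 10^9 feet per second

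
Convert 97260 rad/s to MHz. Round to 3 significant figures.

0.0155 MHz

1 radian per second = 1.59155e-7 MHz.
Thus 97260 × 1.59155e-7 ≈ 0.0155 MHz.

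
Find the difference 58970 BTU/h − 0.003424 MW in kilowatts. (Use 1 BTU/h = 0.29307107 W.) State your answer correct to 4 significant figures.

13.86 kilowatts

58970 BTU/h = 17.2824 kW and 0.003424 MW = 3.42400 kW.
17.2824 − 3.42400 ≈ 13.86 kW.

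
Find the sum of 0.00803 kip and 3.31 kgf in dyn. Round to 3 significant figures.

6.82e+6 dyn

0.00803 kip = 3.57192e+6 dyn and 3.31 kgf = 3.24600e+6 dyn.
3.57192e+6 + 3.24600e+6 ≈ 6.82e+6 dyn.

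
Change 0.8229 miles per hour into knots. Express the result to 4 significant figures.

0.7151 knots

1 mph = 0.868976 knots.
Then 0.8229 × 0.868976 ≈ 0.7151 kn.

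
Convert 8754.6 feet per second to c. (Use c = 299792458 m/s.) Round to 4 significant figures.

8.901 × 10^-6 c

1 foot per second = 1.01670 × 10^-9 c.
So 8754.6 × 1.01670 × 10^-9 ≈ 8.901 × 10^-6 c.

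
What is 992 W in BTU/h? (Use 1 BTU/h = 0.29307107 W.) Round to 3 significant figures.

3380 BTU/h

1 W = 3.41214 BTU/h.
So 992 × 3.41214 ≈ 3380 BTU/h.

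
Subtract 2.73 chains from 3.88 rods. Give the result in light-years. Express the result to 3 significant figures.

3.88 rod = 2.06256 × 10^-15 ly and 2.73 chain = 5.80493 × 10^-15 ly.
2.06256 × 10^-15 − 5.80493 × 10^-15 ≈ -3.74 × 10^-15 ly.

-3.74 × 10^-15 ly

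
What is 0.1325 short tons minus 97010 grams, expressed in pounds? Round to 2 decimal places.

0.1325 short ton = 265.000 lb and 97010 g = 213.870 lb.
265.000 − 213.870 ≈ 51.13 lb.

51.13 lb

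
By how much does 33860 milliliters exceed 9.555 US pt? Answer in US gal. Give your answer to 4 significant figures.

7.750 US gal

33860 mL = 8.944866 US gal and 9.555 US pt = 1.194375 US gal.
8.944866 − 1.194375 ≈ 7.750 US gal.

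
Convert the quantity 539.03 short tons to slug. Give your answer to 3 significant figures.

33500 slug

1 short ton = 62.1619 slug.
Then 539.03 × 62.1619 ≈ 33500 slug.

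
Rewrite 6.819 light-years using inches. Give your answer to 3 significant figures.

2.54 × 10^18 inches

1 light-year = 3.72470 × 10^17 inches.
Thus 6.819 × 3.72470 × 10^17 ≈ 2.54 × 10^18 in.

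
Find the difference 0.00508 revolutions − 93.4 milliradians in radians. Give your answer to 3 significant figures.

-0.0615 radians

0.00508 rev = 0.0319186 rad and 93.4 mrad = 0.0934000 rad.
0.0319186 − 0.0934000 ≈ -0.0615 rad.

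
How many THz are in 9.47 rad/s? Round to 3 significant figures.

1 rad/s = 1.59155 × 10^-13 terahertz.
Then 9.47 × 1.59155 × 10^-13 ≈ 1.51 × 10^-12 THz.

1.51 × 10^-12 THz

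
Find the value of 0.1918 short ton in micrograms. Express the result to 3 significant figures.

1.74 × 10^11 μg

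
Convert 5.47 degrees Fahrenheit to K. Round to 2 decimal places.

258.41 K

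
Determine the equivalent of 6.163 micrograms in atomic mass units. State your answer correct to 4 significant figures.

1 microgram = 6.02214 × 10^17 u.
So 6.163 × 6.02214 × 10^17 ≈ 3.711 × 10^18 u.

3.711 × 10^18 atomic mass units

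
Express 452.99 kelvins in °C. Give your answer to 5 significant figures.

179.84 °C

K = °C + 273.15.
Applying the formula gives 179.84 °C.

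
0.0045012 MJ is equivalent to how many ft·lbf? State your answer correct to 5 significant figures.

3319.9 ft·lbf

1 MJ = 737562 ft·lbf.
Thus 0.0045012 × 737562 ≈ 3319.9 ft·lbf.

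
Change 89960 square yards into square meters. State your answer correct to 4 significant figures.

1 yd² = 0.836127 square meters.
Then 89960 × 0.836127 ≈ 75220 m².

75220 m²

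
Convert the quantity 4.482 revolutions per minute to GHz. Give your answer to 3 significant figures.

1 revolution per minute = 1.66667 × 10^-11 gigahertz.
So 4.482 × 1.66667 × 10^-11 ≈ 7.47 × 10^-11 GHz.

7.47 × 10^-11 GHz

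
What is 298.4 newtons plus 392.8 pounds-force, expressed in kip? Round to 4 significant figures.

0.4599 kips

298.4 N = 0.0670830 kip and 392.8 lbf = 0.392800 kip.
0.0670830 + 0.392800 ≈ 0.4599 kip.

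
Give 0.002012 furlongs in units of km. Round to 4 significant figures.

0.0004048 km

1 furlong = 0.201168 km.
So 0.002012 × 0.201168 ≈ 0.0004048 km.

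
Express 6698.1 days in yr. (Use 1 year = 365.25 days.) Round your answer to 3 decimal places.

18.338 years

1 d = 0.00273785 yr.
Then 6698.1 × 0.00273785 ≈ 18.338 yr.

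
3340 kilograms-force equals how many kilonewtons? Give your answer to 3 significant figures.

1 kilogram-force = 0.00980665 kilonewtons.
3340 × 0.00980665 ≈ 32.8 kN.

32.8 kilonewtons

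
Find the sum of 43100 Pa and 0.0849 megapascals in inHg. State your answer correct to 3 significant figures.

37.8 inHg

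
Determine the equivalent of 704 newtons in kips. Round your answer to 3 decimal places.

1 newton = 0.000224809 kips.
So 704 × 0.000224809 ≈ 0.158 kip.

0.158 kip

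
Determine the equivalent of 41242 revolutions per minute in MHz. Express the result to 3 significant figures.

1 rpm = 1.66667 × 10^-8 megahertz.
Thus 41242 × 1.66667 × 10^-8 ≈ 0.000687 MHz.

0.000687 MHz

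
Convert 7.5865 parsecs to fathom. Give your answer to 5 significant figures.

1.2800 × 10^17 fathoms

1 parsec = 1.68727 × 10^16 fathom.
7.5865 × 1.68727 × 10^16 ≈ 1.2800 × 10^17 fathom.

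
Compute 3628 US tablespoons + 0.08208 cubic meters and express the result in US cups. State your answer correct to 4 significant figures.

573.7 US cups

3628 US tbsp = 226.750 US cup and 0.08208 m³ = 346.932 US cup.
226.750 + 346.932 ≈ 573.7 US cup.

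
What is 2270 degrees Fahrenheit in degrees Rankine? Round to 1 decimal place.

°R = °F + 459.67.
Applying the formula gives 2729.7 °R.

2729.7 °R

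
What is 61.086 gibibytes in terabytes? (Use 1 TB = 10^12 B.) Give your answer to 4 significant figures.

0.06559 TB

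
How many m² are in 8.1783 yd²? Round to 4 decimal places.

1 square yard = 0.836127 m².
8.1783 × 0.836127 ≈ 6.8381 m².

6.8381 m²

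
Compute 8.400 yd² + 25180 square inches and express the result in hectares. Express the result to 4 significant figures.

8.400 yd² = 0.000702347 ha and 25180 in² = 0.00162451 ha.
0.000702347 + 0.00162451 ≈ 0.002327 ha.

0.002327 ha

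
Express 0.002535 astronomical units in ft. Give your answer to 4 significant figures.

1 au = 4.90807e+11 feet.
0.002535 × 4.90807e+11 ≈ 1.244e+9 ft.

1.244e+9 ft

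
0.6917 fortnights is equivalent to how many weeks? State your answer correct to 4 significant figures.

1.383 wk

1 fortnight = 2.00000 wk.
So 0.6917 × 2.00000 ≈ 1.383 wk.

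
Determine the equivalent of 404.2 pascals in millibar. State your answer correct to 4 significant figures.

4.042 mbar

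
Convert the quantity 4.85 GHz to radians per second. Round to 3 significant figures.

1 gigahertz = 6.28319e+9 rad/s.
4.85 × 6.28319e+9 ≈ 3.05e+10 rad/s.

3.05e+10 rad/s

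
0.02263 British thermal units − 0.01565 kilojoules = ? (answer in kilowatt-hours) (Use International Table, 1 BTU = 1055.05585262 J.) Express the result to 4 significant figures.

2.285 × 10^-6 kWh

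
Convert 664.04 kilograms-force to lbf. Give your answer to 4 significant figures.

1 kgf = 2.20462 lbf.
Thus 664.04 × 2.20462 ≈ 1464 lbf.

1464 lbf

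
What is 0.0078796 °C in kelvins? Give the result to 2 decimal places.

273.16 K

K = °C + 273.15.
Applying the formula gives 273.16 K.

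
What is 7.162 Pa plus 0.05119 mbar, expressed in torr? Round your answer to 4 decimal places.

7.162 Pa = 0.0537194 torr and 0.05119 mbar = 0.0383957 torr.
0.0537194 + 0.0383957 ≈ 0.0921 torr.

0.0921 torr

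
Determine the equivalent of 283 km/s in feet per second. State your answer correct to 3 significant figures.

928000 ft/s

1 km/s = 3280.84 ft/s.
283 × 3280.84 ≈ 928000 ft/s.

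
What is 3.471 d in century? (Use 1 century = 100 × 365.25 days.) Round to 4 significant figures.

9.503e-5 century

1 d = 2.73785e-5 centuries.
So 3.471 × 2.73785e-5 ≈ 9.503e-5 century.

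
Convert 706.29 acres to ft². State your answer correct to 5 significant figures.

1 acre = 43560.0 ft².
706.29 × 43560.0 ≈ 3.0766 × 10^7 ft².

3.0766 × 10^7 ft²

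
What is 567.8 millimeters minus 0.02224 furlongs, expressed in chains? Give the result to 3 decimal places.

-0.194 chains

567.8 mm = 0.0282252 chain and 0.02224 furlong = 0.222400 chain.
0.0282252 − 0.222400 ≈ -0.194 chain.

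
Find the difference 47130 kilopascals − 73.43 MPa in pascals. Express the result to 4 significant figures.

47130 kPa = 4.71300e+7 Pa and 73.43 MPa = 7.34300e+7 Pa.
4.71300e+7 − 7.34300e+7 ≈ -2.630e+7 Pa.

-2.630e+7 pascals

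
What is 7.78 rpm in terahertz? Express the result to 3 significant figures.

1.30e-13 THz

1 rpm = 1.66667e-14 terahertz.
Thus 7.78 × 1.66667e-14 ≈ 1.30e-13 THz.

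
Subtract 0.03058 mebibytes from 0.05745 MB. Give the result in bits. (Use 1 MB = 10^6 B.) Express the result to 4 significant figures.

203100 bit

0.05745 MB = 459600 bit and 0.03058 MiB = 256524 bit.
459600 − 256524 ≈ 203100 bit.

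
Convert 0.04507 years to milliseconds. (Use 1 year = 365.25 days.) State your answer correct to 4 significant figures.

1.422 × 10^9 ms

1 yr = 3.15576 × 10^10 milliseconds.
Then 0.04507 × 3.15576 × 10^10 ≈ 1.422 × 10^9 ms.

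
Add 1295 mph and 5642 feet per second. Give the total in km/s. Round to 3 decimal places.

1295 mph = 0.578917 km/s and 5642 ft/s = 1.71968 km/s.
0.578917 + 1.71968 ≈ 2.299 km/s.

2.299 km/s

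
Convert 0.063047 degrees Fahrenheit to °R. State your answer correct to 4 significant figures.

°R = °F + 459.67.
Applying the formula gives 459.7 °R.

459.7 °R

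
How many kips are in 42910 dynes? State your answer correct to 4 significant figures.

1 dyne = 2.24809 × 10^-9 kip.
42910 × 2.24809 × 10^-9 ≈ 9.647 × 10^-5 kip.

9.647 × 10^-5 kip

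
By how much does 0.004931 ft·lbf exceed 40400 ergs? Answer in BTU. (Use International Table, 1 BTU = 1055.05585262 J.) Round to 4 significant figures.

2.507 × 10^-6 BTU

0.004931 ft·lbf = 6.33667 × 10^-6 BTU and 40400 erg = 3.82918 × 10^-6 BTU.
6.33667 × 10^-6 − 3.82918 × 10^-6 ≈ 2.507 × 10^-6 BTU.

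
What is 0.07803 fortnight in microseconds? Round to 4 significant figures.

9.439e+10 microseconds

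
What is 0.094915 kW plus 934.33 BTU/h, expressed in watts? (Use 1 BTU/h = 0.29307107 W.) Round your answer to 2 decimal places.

0.094915 kW = 94.9150 W and 934.33 BTU/h = 273.825 W.
94.9150 + 273.825 ≈ 368.74 W.

368.74 W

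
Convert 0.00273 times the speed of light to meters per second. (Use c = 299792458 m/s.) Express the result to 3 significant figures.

1 speed of light = 2.99792 × 10^8 meters per second.
0.00273 × 2.99792 × 10^8 ≈ 818000 m/s.

818000 m/s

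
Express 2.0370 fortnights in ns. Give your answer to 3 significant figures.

1 fortnight = 1.20960 × 10^15 ns.
So 2.0370 × 1.20960 × 10^15 ≈ 2.46 × 10^15 ns.

2.46 × 10^15 ns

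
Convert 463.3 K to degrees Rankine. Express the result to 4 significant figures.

°R = K × 9/5.
Applying the formula gives 833.9 °R.

833.9 degrees Rankine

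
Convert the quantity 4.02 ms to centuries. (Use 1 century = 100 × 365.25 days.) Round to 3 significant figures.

1 millisecond = 3.16881 × 10^-13 centuries.
So 4.02 × 3.16881 × 10^-13 ≈ 1.27 × 10^-12 century.

1.27 × 10^-12 century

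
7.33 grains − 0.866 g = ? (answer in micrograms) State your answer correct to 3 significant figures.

7.33 gr = 474976 μg and 0.866 g = 866000 μg.
474976 − 866000 ≈ -391000 μg.

-391000 μg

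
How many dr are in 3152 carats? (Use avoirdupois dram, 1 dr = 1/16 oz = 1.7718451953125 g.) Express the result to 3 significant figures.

1 ct = 0.112877 drams.
So 3152 × 0.112877 ≈ 356 dr.

356 drams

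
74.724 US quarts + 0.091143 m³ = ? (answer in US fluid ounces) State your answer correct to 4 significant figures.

5473 US fl oz

74.724 US qt = 2391.17 US fl oz and 0.091143 m³ = 3081.91 US fl oz.
2391.17 + 3081.91 ≈ 5473 US fl oz.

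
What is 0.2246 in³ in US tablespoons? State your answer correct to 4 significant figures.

0.2489 US tablespoons

1 in³ = 1.10823 US tbsp.
So 0.2246 × 1.10823 ≈ 0.2489 US tbsp.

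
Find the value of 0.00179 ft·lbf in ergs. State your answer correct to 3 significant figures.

24300 erg

1 ft·lbf = 1.35582 × 10^7 erg.
So 0.00179 × 1.35582 × 10^7 ≈ 24300 erg.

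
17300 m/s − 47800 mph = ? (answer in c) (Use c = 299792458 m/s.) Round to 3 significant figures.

-1.36e-5 c

17300 m/s = 5.77066e-5 c and 47800 mph = 7.12777e-5 c.
5.77066e-5 − 7.12777e-5 ≈ -1.36e-5 c.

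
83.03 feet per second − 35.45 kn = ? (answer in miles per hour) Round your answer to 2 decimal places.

83.03 ft/s = 56.6114 mph and 35.45 kn = 40.7951 mph.
56.6114 − 40.7951 ≈ 15.82 mph.

15.82 miles per hour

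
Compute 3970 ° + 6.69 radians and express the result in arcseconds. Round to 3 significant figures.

1.57 × 10^7 arcsec

3970 ° = 1.42920 × 10^7 arcsec and 6.69 rad = 1.37991 × 10^6 arcsec.
1.42920 × 10^7 + 1.37991 × 10^6 ≈ 1.57 × 10^7 arcsec.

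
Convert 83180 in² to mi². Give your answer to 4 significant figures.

2.072 × 10^-5 mi²

1 in² = 2.49098 × 10^-10 square miles.
Thus 83180 × 2.49098 × 10^-10 ≈ 2.072 × 10^-5 mi².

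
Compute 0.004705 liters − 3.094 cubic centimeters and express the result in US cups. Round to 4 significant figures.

0.006809 US cup

0.004705 L = 0.0198869 US cup and 3.094 cm³ = 0.0130776 US cup.
0.0198869 − 0.0130776 ≈ 0.006809 US cup.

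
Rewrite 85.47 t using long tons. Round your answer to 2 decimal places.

84.12 long tons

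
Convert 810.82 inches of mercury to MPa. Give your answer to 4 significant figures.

2.746 MPa

1 inHg = 0.00338639 megapascals.
Thus 810.82 × 0.00338639 ≈ 2.746 MPa.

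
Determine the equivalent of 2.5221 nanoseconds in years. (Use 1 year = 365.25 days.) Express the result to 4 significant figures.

7.992 × 10^-17 years

1 ns = 3.16881 × 10^-17 years.
Then 2.5221 × 3.16881 × 10^-17 ≈ 7.992 × 10^-17 yr.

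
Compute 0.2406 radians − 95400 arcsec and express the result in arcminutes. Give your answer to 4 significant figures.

0.2406 rad = 827.122 arcmin and 95400 arcsec = 1590.00 arcmin.
827.122 − 1590.00 ≈ -762.9 arcmin.

-762.9 arcmin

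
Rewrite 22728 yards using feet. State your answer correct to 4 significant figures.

1 yd = 3.00000 feet.
Thus 22728 × 3.00000 ≈ 68180 ft.

68180 feet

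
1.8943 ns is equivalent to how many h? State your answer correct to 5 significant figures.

5.2619e-13 h

1 nanosecond = 2.77778e-13 h.
So 1.8943 × 2.77778e-13 ≈ 5.2619e-13 h.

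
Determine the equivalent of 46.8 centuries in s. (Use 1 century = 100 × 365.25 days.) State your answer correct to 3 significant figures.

1.48 × 10^11 s

1 century = 3.15576 × 10^9 s.
So 46.8 × 3.15576 × 10^9 ≈ 1.48 × 10^11 s.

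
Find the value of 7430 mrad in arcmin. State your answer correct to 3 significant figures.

25500 arcmin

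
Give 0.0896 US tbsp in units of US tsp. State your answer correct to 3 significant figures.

0.269 US tsp

1 US tablespoon = 3.00000 US tsp.
So 0.0896 × 3.00000 ≈ 0.269 US tsp.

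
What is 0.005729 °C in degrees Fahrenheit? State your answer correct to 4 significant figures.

°F = °C × 9/5 + 32.
Applying the formula gives 32.01 °F.

32.01 °F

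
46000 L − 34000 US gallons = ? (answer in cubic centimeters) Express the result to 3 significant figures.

46000 L = 4.60000 × 10^7 cm³ and 34000 US gal = 1.28704 × 10^8 cm³.
4.60000 × 10^7 − 1.28704 × 10^8 ≈ -8.27 × 10^7 cm³.

-8.27 × 10^7 cubic centimeters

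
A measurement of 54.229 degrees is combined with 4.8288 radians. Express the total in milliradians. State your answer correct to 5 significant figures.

5775.3 mrad

54.229 ° = 946.475 mrad and 4.8288 rad = 4828.80 mrad.
946.475 + 4828.80 ≈ 5775.3 mrad.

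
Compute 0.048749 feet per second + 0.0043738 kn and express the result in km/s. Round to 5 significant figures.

1.7109 × 10^-5 kilometers per second

0.048749 ft/s = 1.48587 × 10^-5 km/s and 0.0043738 kn = 2.25008 × 10^-6 km/s.
1.48587 × 10^-5 + 2.25008 × 10^-6 ≈ 1.7109 × 10^-5 km/s.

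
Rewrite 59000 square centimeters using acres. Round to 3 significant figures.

0.00146 acre

1 cm² = 2.47105 × 10^-8 acre.
59000 × 2.47105 × 10^-8 ≈ 0.00146 acre.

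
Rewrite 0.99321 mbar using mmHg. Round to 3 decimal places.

0.745 mmHg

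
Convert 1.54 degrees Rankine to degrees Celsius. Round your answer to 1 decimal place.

-272.3 °C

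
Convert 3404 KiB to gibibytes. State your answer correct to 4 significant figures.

1 KiB = 9.53674 × 10^-7 gibibytes.
Then 3404 × 9.53674 × 10^-7 ≈ 0.003246 GiB.

0.003246 GiB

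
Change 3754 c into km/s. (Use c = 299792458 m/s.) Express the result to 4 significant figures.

1 c = 299792 kilometers per second.
3754 × 299792 ≈ 1.125e+9 km/s.

1.125e+9 kilometers per second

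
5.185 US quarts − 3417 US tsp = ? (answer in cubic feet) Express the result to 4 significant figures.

5.185 US qt = 0.173283 ft³ and 3417 US tsp = 0.594774 ft³.
0.173283 − 0.594774 ≈ -0.4215 ft³.

-0.4215 ft³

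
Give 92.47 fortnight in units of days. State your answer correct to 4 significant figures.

1 fortnight = 14.0000 days.
Then 92.47 × 14.0000 ≈ 1295 d.

1295 days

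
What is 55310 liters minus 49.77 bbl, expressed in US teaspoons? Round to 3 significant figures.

55310 L = 1.12215 × 10^7 US tsp and 49.77 bbl = 1.60538 × 10^6 US tsp.
1.12215 × 10^7 − 1.60538 × 10^6 ≈ 9.62 × 10^6 US tsp.

9.62 × 10^6 US tsp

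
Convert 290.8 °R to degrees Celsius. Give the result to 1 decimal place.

-111.6 degrees Celsius

°R = (°C + 273.15) × 9/5.
Applying the formula gives -111.6 °C.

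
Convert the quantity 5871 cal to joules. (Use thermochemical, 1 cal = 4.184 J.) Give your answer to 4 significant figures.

24560 J

1 calorie = 4.18400 J.
Then 5871 × 4.18400 ≈ 24560 J.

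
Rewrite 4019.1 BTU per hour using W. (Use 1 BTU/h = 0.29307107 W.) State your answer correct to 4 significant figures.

1 BTU per hour = 0.293071 watts.
Then 4019.1 × 0.293071 ≈ 1178 W.

1178 watts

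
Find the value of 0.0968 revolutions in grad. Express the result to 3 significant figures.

1 rev = 400.000 grad.
Thus 0.0968 × 400.000 ≈ 38.7 grad.

38.7 gradians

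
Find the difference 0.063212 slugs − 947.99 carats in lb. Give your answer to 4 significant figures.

0.063212 slug = 2.03379 lb and 947.99 ct = 0.417992 lb.
2.03379 − 0.417992 ≈ 1.616 lb.

1.616 lb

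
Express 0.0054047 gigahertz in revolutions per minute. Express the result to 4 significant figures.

3.243 × 10^8 revolutions per minute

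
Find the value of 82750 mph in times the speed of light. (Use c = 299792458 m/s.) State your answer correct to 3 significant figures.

0.000123 times the speed of light

1 mph = 1.49116 × 10^-9 c.
Then 82750 × 1.49116 × 10^-9 ≈ 0.000123 c.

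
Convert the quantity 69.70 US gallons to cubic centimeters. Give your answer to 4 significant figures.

263800 cm³

1 US gal = 3785.41 cm³.
69.70 × 3785.41 ≈ 263800 cm³.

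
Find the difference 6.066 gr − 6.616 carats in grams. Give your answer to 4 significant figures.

6.066 gr = 0.393070 g and 6.616 ct = 1.32320 g.
0.393070 − 1.32320 ≈ -0.9301 g.

-0.9301 g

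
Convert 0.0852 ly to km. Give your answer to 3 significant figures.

1 ly = 9.46073e+12 kilometers.
Then 0.0852 × 9.46073e+12 ≈ 8.06e+11 km.

8.06e+11 kilometers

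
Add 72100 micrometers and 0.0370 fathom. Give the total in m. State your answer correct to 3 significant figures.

0.140 m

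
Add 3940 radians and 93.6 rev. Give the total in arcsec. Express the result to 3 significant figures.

3940 rad = 8.12683 × 10^8 arcsec and 93.6 rev = 1.21306 × 10^8 arcsec.
8.12683 × 10^8 + 1.21306 × 10^8 ≈ 9.34 × 10^8 arcsec.

9.34 × 10^8 arcseconds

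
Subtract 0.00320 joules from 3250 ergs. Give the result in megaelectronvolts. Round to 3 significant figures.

3250 erg = 2.02849e+9 MeV and 0.00320 J = 1.99728e+10 MeV.
2.02849e+9 − 1.99728e+10 ≈ -1.79e+10 MeV.

-1.79e+10 megaelectronvolts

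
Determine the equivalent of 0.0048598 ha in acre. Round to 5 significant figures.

0.012009 acre

1 hectare = 2.47105 acres.
0.0048598 × 2.47105 ≈ 0.012009 acre.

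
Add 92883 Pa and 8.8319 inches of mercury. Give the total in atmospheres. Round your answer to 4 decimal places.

92883 Pa = 0.916684 atm and 8.8319 inHg = 0.295171 atm.
0.916684 + 0.295171 ≈ 1.2119 atm.

1.2119 atm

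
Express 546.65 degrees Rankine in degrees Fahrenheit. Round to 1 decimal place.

87.0 °F

°R = °F + 459.67.
Applying the formula gives 87.0 °F.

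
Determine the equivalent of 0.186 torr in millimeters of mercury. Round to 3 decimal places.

0.186 mmHg

1 torr = 1.00000 mmHg.
So 0.186 × 1.00000 ≈ 0.186 mmHg.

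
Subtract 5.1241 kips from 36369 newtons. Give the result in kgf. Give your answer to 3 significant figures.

36369 N = 3708.61 kgf and 5.1241 kip = 2324.25 kgf.
3708.61 − 2324.25 ≈ 1380 kgf.

1380 kgf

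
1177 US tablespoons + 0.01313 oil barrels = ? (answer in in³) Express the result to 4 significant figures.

1177 US tbsp = 1062.06 in³ and 0.01313 bbl = 127.387 in³.
1062.06 + 127.387 ≈ 1189 in³.

1189 cubic inches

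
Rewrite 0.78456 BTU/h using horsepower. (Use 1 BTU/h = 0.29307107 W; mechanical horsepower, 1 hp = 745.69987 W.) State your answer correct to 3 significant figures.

1 BTU per hour = 0.000393015 hp.
Then 0.78456 × 0.000393015 ≈ 0.000308 hp.

0.000308 hp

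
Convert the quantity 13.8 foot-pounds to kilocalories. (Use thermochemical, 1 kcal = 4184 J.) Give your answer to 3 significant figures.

0.00447 kcal

1 ft·lbf = 0.000324048 kcal.
Then 13.8 × 0.000324048 ≈ 0.00447 kcal.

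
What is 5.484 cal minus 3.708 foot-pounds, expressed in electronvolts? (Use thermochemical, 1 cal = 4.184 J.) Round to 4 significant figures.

5.484 cal = 1.43212e+20 eV and 3.708 ft·lbf = 3.13784e+19 eV.
1.43212e+20 − 3.13784e+19 ≈ 1.118e+20 eV.

1.118e+20 electronvolts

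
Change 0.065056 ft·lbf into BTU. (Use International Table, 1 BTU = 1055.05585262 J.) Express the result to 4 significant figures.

1 ft·lbf = 0.00128507 BTU.
Then 0.065056 × 0.00128507 ≈ 8.360 × 10^-5 BTU.

8.360 × 10^-5 BTU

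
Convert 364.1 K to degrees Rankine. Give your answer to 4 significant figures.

°R = K × 9/5.
Applying the formula gives 655.4 °R.

655.4 degrees Rankine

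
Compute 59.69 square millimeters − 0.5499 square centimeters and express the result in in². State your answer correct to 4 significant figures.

0.007285 square inches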